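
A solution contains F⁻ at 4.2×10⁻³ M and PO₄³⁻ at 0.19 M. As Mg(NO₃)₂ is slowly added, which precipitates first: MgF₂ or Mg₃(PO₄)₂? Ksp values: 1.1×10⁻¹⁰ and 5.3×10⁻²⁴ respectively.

Mg₃(PO₄)₂

Precipitation begins when Q = Ksp.
For MgF₂: [Mg²⁺] = (Ksp/[F⁻]^2) = 6.2×10⁻⁶ M
For Mg₃(PO₄)₂: [Mg²⁺] = (Ksp/[PO₄³⁻]^2)^(1/3) = 5.3×10⁻⁸ M
Mg₃(PO₄)₂ requires the lower [Mg²⁺], so it precipitates first.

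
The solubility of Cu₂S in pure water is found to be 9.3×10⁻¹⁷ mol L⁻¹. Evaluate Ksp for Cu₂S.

Ksp = 3.2×10⁻⁴⁸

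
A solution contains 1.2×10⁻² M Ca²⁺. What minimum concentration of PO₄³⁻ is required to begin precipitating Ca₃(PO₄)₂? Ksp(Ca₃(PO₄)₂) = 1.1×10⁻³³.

2.5×10⁻¹⁴ M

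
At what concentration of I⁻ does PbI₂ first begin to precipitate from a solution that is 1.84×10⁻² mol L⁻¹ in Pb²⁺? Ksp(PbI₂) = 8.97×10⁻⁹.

Precipitation of each salt begins when its ion product equals Ksp.
PbI₂(s) ⇌ Pb²⁺(aq) + 2 I⁻(aq)
Ksp = [Pb²⁺][I⁻]^2 = [I⁻]^2(1.84×10⁻²)
[I⁻]^2 = 8.97×10⁻⁹ / (1.84×10⁻²) = 4.88×10⁻⁷
[I⁻] = 6.98×10⁻⁴ mol L⁻¹

6.98×10⁻⁴ M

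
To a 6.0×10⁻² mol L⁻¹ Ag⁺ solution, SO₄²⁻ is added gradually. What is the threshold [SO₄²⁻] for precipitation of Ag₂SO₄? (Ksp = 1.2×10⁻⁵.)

3.3×10⁻³ M

A salt starts to precipitate once the ion product Q reaches its Ksp.
Ag₂SO₄(s) ⇌ 2 Ag⁺(aq) + SO₄²⁻(aq)
Ksp = [Ag⁺]^2[SO₄²⁻] = [SO₄²⁻](6.0×10⁻²)^2
[SO₄²⁻] = 1.2×10⁻⁵ / (6.0×10⁻²)^2 = 3.3×10⁻³
[SO₄²⁻] = 3.3×10⁻³ mol L⁻¹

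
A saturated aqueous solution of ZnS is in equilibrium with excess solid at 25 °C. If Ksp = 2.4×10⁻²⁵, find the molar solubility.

4.9×10⁻¹³ M

ZnS(s) ⇌ Zn²⁺(aq) + S²⁻(aq)
For each mole of ZnS that dissolves per liter, [Zn²⁺] = s and [S²⁻] = s; let s denote this solubility.
Ksp = [Zn²⁺][S²⁻] = s · s = s^2
s^2 = 2.4×10⁻²⁵
s = 4.9×10⁻¹³ M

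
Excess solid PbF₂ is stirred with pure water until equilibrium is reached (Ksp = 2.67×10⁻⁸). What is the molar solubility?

PbF₂(s) ⇌ Pb²⁺(aq) + 2 F⁻(aq)
If s mol/L of PbF₂ dissolves, [Pb²⁺] = s and [F⁻] = 2s.
Ksp = [Pb²⁺][F⁻]^2 = s · (2s)^2 = 4s^3
4s^3 = 2.67×10⁻⁸  ⇒  s^3 = 6.68×10⁻⁹
s = 1.88×10⁻³ mol L⁻¹

1.88×10⁻³ M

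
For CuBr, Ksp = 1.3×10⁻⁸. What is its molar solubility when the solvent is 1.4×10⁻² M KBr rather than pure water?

CuBr(s) ⇌ Cu⁺(aq) + Br⁻(aq)
With Br⁻ already at 1.4×10⁻² M and s small, take [Br⁻] ≈ 1.4×10⁻² M and [Cu⁺] = s.
Ksp = [Cu⁺][Br⁻] = s(1.4×10⁻²)
s = 1.3×10⁻⁸ / (1.4×10⁻²) = 9.3×10⁻⁷
s = 9.3×10⁻⁷ M

9.3×10⁻⁷ M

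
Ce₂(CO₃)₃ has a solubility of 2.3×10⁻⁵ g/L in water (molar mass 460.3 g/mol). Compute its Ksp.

Ksp = 3.4×10⁻³⁵

Molar solubility s = (2.3×10⁻⁵ g/L) / (460.3 g/mol) = 4.997×10⁻⁸ mol/L
Ce₂(CO₃)₃(s) ⇌ 2 Ce³⁺(aq) + 3 CO₃²⁻(aq)
If s mol/L of Ce₂(CO₃)₃ dissolves, [Ce³⁺] = 2s and [CO₃²⁻] = 3s.
Ksp = [Ce³⁺]^2[CO₃²⁻]^3 = (2s)^2 · (3s)^3 = 108s^5
Ksp = 108 × (4.997×10⁻⁸)^5 = 3.4×10⁻³⁵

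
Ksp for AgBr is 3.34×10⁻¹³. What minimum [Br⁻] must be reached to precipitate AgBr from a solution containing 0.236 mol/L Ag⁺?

1.42×10⁻¹² M

Each salt precipitates once Q = Ksp for that salt.
AgBr(s) ⇌ Ag⁺(aq) + Br⁻(aq)
Ksp = [Ag⁺][Br⁻] = [Br⁻](0.236)
[Br⁻] = 3.34×10⁻¹³ / (0.236) = 1.42×10⁻¹²
[Br⁻] = 1.42×10⁻¹² mol/L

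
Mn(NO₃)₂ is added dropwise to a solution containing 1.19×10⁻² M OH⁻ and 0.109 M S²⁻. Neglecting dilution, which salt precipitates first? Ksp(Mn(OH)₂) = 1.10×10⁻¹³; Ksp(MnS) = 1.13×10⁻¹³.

Precipitation begins when Q = Ksp.
For Mn(OH)₂: [Mn²⁺] = (Ksp/[OH⁻]^2) = 7.77×10⁻¹⁰ M
For MnS: [Mn²⁺] = (Ksp/[S²⁻]) = 1.04×10⁻¹² M
The smaller threshold [Mn²⁺] is reached first, so MnS precipitates first.

MnS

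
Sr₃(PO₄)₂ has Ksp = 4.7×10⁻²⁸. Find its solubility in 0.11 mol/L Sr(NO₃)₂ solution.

3.0×10⁻¹³ M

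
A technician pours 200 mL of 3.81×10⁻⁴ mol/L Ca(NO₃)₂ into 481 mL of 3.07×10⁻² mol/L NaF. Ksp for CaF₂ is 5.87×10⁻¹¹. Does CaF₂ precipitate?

After mixing, V = 200 mL + 481 mL = 681 mL.
[Ca²⁺] = (3.81×10⁻⁴)(200)/681 = 1.12×10⁻⁴ mol/L
[F⁻] = (3.07×10⁻²)(481)/681 = 2.17×10⁻² mol/L
Q = [Ca²⁺][F⁻]^2 = 5.26×10⁻⁸
Since Q (5.26×10⁻⁸) exceeds Ksp (5.87×10⁻¹¹), CaF₂ will precipitate.

Yes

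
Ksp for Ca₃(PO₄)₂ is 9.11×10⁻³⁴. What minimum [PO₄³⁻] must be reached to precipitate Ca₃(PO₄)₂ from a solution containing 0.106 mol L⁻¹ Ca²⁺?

Precipitation begins when Q = Ksp.
Ca₃(PO₄)₂(s) ⇌ 3 Ca²⁺(aq) + 2 PO₄³⁻(aq)
Ksp = [Ca²⁺]^3[PO₄³⁻]^2 = [PO₄³⁻]^2(0.106)^3
[PO₄³⁻]^2 = 9.11×10⁻³⁴ / (0.106)^3 = 7.65×10⁻³¹
[PO₄³⁻] = 8.75×10⁻¹⁶ mol L⁻¹

8.75×10⁻¹⁶ M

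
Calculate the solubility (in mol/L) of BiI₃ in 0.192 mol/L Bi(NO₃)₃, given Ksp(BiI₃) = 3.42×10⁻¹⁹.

4.04×10⁻⁷ M

BiI₃(s) ⇌ Bi³⁺(aq) + 3 I⁻(aq)
With Bi³⁺ already at 0.192 mol/L and s small, take [Bi³⁺] ≈ 0.192 mol/L and [I⁻] = 3s.
Ksp = [Bi³⁺][I⁻]^3 = (0.192)(3s)^3
(3s)^3 = 3.42×10⁻¹⁹ / (0.192) = 1.78×10⁻¹⁸
s = 4.04×10⁻⁷ mol/L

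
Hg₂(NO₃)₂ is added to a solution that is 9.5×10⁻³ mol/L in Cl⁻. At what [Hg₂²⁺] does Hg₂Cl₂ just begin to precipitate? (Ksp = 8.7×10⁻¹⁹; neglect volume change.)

9.6×10⁻¹⁵ M

Precipitation of each salt begins when its ion product equals Ksp.
Hg₂Cl₂(s) ⇌ Hg₂²⁺(aq) + 2 Cl⁻(aq)
Ksp = [Hg₂²⁺][Cl⁻]^2 = [Hg₂²⁺](9.5×10⁻³)^2
[Hg₂²⁺] = 8.7×10⁻¹⁹ / (9.5×10⁻³)^2 = 9.6×10⁻¹⁵
[Hg₂²⁺] = 9.6×10⁻¹⁵ mol/L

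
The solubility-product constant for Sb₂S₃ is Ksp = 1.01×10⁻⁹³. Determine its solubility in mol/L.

9.87×10⁻²⁰ M

Sb₂S₃(s) ⇌ 2 Sb³⁺(aq) + 3 S²⁻(aq)
Call the molar solubility s, so that [Sb³⁺] = 2s and [S²⁻] = 3s.
Ksp = [Sb³⁺]^2[S²⁻]^3 = (2s)^2 · (3s)^3 = 108s^5
108s^5 = 1.01×10⁻⁹³  ⇒  s^5 = 9.35×10⁻⁹⁶
Taking the 5th root, s = 9.87×10⁻²⁰ M.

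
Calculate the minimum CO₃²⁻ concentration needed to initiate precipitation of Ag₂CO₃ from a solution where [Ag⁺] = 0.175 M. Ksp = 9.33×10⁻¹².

3.05×10⁻¹⁰ M

The threshold for precipitation is Q = Ksp.
Ag₂CO₃(s) ⇌ 2 Ag⁺(aq) + CO₃²⁻(aq)
Ksp = [Ag⁺]^2[CO₃²⁻] = [CO₃²⁻](0.175)^2
[CO₃²⁻] = 9.33×10⁻¹² / (0.175)^2 = 3.05×10⁻¹⁰
[CO₃²⁻] = 3.05×10⁻¹⁰ M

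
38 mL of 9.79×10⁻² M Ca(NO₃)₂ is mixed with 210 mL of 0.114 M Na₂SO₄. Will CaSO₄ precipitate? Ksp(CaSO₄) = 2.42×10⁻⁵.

After mixing, V = 38 mL + 210 mL = 248 mL.
[Ca²⁺] = (9.79×10⁻²)(38)/248 = 1.50×10⁻² M
[SO₄²⁻] = (0.114)(210)/248 = 9.65×10⁻² M
Q = [Ca²⁺][SO₄²⁻] = 1.45×10⁻³
Since Q (1.45×10⁻³) exceeds Ksp (2.42×10⁻⁵), CaSO₄ will precipitate.

Yes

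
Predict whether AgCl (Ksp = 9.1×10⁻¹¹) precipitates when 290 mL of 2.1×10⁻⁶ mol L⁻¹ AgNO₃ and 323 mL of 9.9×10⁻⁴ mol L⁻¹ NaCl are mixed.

Yes

The combined volume is 613 mL.
[Ag⁺] = (2.1×10⁻⁶)(290)/613 = 9.9×10⁻⁷ mol L⁻¹
[Cl⁻] = (9.9×10⁻⁴)(323)/613 = 5.2×10⁻⁴ mol L⁻¹
Q = [Ag⁺][Cl⁻] = 5.2×10⁻¹⁰
Q = 5.2×10⁻¹⁰ > Ksp = 9.1×10⁻¹¹, so the solution is supersaturated and AgCl precipitates.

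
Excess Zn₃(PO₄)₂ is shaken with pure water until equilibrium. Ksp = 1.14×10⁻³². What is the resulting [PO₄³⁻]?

Zn₃(PO₄)₂(s) ⇌ 3 Zn²⁺(aq) + 2 PO₄³⁻(aq)
With molar solubility s: [Zn²⁺] = 3s, [PO₄³⁻] = 2s.
Ksp = [Zn²⁺]^3[PO₄³⁻]^2 = (3s)^3 · (2s)^2 = 108s^5 = 1.14×10⁻³²
s = 1.60×10⁻⁷ M
[PO₄³⁻] = 2s = 3.20×10⁻⁷ M

3.20×10⁻⁷ M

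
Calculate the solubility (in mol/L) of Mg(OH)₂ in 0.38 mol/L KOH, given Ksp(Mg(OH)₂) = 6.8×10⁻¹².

Mg(OH)₂(s) ⇌ Mg²⁺(aq) + 2 OH⁻(aq)
The solution already contains OH⁻ at 0.38 mol/L. Let s be the molar solubility of Mg(OH)₂.
[OH⁻] ≈ 0.38 mol/L (common ion dominates); [Mg²⁺] = s.
Ksp = [Mg²⁺][OH⁻]^2 = s(0.38)^2
s = 6.8×10⁻¹² / (0.38)^2 = 4.7×10⁻¹¹
s = 4.7×10⁻¹¹ mol/L

4.7×10⁻¹¹ M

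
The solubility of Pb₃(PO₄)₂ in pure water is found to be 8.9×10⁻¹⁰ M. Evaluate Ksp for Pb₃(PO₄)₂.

Pb₃(PO₄)₂(s) ⇌ 3 Pb²⁺(aq) + 2 PO₄³⁻(aq)
For each mole of Pb₃(PO₄)₂ that dissolves per liter, [Pb²⁺] = 3s and [PO₄³⁻] = 2s; let s denote this solubility.
Ksp = [Pb²⁺]^3[PO₄³⁻]^2 = (3s)^3 · (2s)^2 = 108s^5
Ksp = 108 × (8.9×10⁻¹⁰)^5 = 6.0×10⁻⁴⁴

Ksp = 6.0×10⁻⁴⁴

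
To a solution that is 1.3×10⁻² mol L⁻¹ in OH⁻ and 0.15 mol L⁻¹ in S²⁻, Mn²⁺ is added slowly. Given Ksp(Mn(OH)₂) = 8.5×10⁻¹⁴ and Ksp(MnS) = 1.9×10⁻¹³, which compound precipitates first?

MnS

The threshold for precipitation is Q = Ksp.
For Mn(OH)₂: [Mn²⁺] = (Ksp/[OH⁻]^2) = 5.0×10⁻¹⁰ mol L⁻¹
For MnS: [Mn²⁺] = (Ksp/[S²⁻]) = 1.3×10⁻¹² mol L⁻¹
MnS requires the lower [Mn²⁺], so it precipitates first.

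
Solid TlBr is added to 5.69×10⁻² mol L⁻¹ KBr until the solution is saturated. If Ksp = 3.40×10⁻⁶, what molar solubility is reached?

5.98×10⁻⁵ M

TlBr(s) ⇌ Tl⁺(aq) + Br⁻(aq)
Br⁻ is already present at 5.69×10⁻² mol L⁻¹. If s mol/L of TlBr dissolves, [Tl⁺] = s while [Br⁻] ≈ 5.69×10⁻² mol L⁻¹.
Ksp = [Tl⁺][Br⁻] = s(5.69×10⁻²)
s = 3.40×10⁻⁶ / (5.69×10⁻²) = 5.98×10⁻⁵
s = 5.98×10⁻⁵ mol L⁻¹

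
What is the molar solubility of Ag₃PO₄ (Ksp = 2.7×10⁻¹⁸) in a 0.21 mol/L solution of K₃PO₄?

7.8×10⁻⁷ M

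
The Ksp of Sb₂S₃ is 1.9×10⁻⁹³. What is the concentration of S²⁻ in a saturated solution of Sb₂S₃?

Sb₂S₃(s) ⇌ 2 Sb³⁺(aq) + 3 S²⁻(aq)
If s mol/L of Sb₂S₃ dissolves, [Sb³⁺] = 2s and [S²⁻] = 3s.
Ksp = [Sb³⁺]^2[S²⁻]^3 = (2s)^2 · (3s)^3 = 108s^5 = 1.9×10⁻⁹³
s = 1.1×10⁻¹⁹ mol L⁻¹
[S²⁻] = 3s = 3.4×10⁻¹⁹ mol L⁻¹

3.4×10⁻¹⁹ M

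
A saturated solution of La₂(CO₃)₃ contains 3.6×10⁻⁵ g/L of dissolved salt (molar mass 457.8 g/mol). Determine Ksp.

s = (3.6×10⁻⁵ g L⁻¹)/(457.8 g mol⁻¹) = 7.864×10⁻⁸ M
La₂(CO₃)₃(s) ⇌ 2 La³⁺(aq) + 3 CO₃²⁻(aq)
If s mol/L of La₂(CO₃)₃ dissolves, [La³⁺] = 2s and [CO₃²⁻] = 3s.
Ksp = [La³⁺]^2[CO₃²⁻]^3 = (2s)^2 · (3s)^3 = 108s^5
Ksp = 108 × (7.864×10⁻⁸)^5 = 3.2×10⁻³⁴

Ksp = 3.2×10⁻³⁴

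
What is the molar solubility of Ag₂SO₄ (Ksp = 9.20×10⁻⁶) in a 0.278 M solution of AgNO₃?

1.19×10⁻⁴ M

Ag₂SO₄(s) ⇌ 2 Ag⁺(aq) + SO₄²⁻(aq)
Ag⁺ is already present at 0.278 M. If s mol/L of Ag₂SO₄ dissolves, [SO₄²⁻] = s while [Ag⁺] ≈ 0.278 M.
Ksp = [Ag⁺]^2[SO₄²⁻] = (0.278)^2s
s = 9.20×10⁻⁶ / (0.278)^2 = 1.19×10⁻⁴
s = 1.19×10⁻⁴ M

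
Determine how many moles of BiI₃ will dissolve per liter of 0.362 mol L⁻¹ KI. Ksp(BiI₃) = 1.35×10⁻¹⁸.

2.85×10⁻¹⁷ M

BiI₃(s) ⇌ Bi³⁺(aq) + 3 I⁻(aq)
With I⁻ already at 0.362 mol L⁻¹ and s small, take [I⁻] ≈ 0.362 mol L⁻¹ and [Bi³⁺] = s.
Ksp = [Bi³⁺][I⁻]^3 = s(0.362)^3
s = 1.35×10⁻¹⁸ / (0.362)^3 = 2.85×10⁻¹⁷
s = 2.85×10⁻¹⁷ mol L⁻¹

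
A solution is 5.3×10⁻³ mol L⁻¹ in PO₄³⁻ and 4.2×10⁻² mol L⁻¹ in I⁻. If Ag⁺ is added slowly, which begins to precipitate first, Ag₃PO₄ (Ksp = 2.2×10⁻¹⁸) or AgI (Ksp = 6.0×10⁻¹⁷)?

Each salt precipitates once Q = Ksp for that salt.
For Ag₃PO₄: [Ag⁺] = (Ksp/[PO₄³⁻])^(1/3) = 7.5×10⁻⁶ mol L⁻¹
For AgI: [Ag⁺] = (Ksp/[I⁻]) = 1.4×10⁻¹⁵ mol L⁻¹
The smaller threshold [Ag⁺] is reached first, so AgI precipitates first.

AgI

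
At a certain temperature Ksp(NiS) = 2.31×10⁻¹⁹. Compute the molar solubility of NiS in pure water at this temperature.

NiS(s) ⇌ Ni²⁺(aq) + S²⁻(aq)
Call the molar solubility s, so that [Ni²⁺] = s and [S²⁻] = s.
Ksp = [Ni²⁺][S²⁻] = s · s = s^2
s^2 = 2.31×10⁻¹⁹
Taking the 2nd root, s = 4.81×10⁻¹⁰ M.

4.81×10⁻¹⁰ M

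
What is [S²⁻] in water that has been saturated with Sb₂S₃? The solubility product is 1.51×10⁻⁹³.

Sb₂S₃(s) ⇌ 2 Sb³⁺(aq) + 3 S²⁻(aq)
If s mol/L of Sb₂S₃ dissolves, [Sb³⁺] = 2s and [S²⁻] = 3s.
Ksp = [Sb³⁺]^2[S²⁻]^3 = (2s)^2 · (3s)^3 = 108s^5 = 1.51×10⁻⁹³
s = 1.07×10⁻¹⁹ mol L⁻¹
[S²⁻] = 3s = 3.21×10⁻¹⁹ mol L⁻¹

3.21×10⁻¹⁹ M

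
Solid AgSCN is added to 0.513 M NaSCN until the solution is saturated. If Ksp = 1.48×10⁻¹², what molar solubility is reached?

2.88×10⁻¹² M

AgSCN(s) ⇌ Ag⁺(aq) + SCN⁻(aq)
Let s be the solubility of AgSCN here. The common ion gives [SCN⁻] ≈ 0.513 M, and [Ag⁺] = s.
Ksp = [Ag⁺][SCN⁻] = s(0.513)
s = 1.48×10⁻¹² / (0.513) = 2.88×10⁻¹²
s = 2.88×10⁻¹² M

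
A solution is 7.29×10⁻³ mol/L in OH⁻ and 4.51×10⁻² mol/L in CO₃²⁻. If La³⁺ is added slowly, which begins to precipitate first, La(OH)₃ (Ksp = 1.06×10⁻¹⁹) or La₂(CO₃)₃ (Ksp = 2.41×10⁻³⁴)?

Precipitation of each salt begins when its ion product equals Ksp.
For La(OH)₃: [La³⁺] = (Ksp/[OH⁻]^3) = 2.74×10⁻¹³ mol/L
For La₂(CO₃)₃: [La³⁺] = (Ksp/[CO₃²⁻]^3)^(1/2) = 1.62×10⁻¹⁵ mol/L
La₂(CO₃)₃ requires the lower [La³⁺], so it precipitates first.

La₂(CO₃)₃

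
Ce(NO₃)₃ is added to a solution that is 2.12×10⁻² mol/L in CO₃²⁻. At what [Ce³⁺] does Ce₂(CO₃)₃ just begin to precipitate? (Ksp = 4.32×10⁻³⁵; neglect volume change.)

Precipitation of each salt begins when its ion product equals Ksp.
Ce₂(CO₃)₃(s) ⇌ 2 Ce³⁺(aq) + 3 CO₃²⁻(aq)
Ksp = [Ce³⁺]^2[CO₃²⁻]^3 = [Ce³⁺]^2(2.12×10⁻²)^3
[Ce³⁺]^2 = 4.32×10⁻³⁵ / (2.12×10⁻²)^3 = 4.53×10⁻³⁰
[Ce³⁺] = 2.13×10⁻¹⁵ mol/L

2.13×10⁻¹⁵ M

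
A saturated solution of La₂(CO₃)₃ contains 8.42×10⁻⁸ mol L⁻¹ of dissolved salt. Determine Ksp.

La₂(CO₃)₃(s) ⇌ 2 La³⁺(aq) + 3 CO₃²⁻(aq)
With molar solubility s: [La³⁺] = 2s, [CO₃²⁻] = 3s.
Ksp = [La³⁺]^2[CO₃²⁻]^3 = (2s)^2 · (3s)^3 = 108s^5
Ksp = 108 × (8.42×10⁻⁸)^5 = 4.57×10⁻³⁴

Ksp = 4.57×10⁻³⁴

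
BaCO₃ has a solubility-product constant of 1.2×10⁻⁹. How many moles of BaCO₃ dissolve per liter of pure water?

3.5×10⁻⁵ M

BaCO₃(s) ⇌ Ba²⁺(aq) + CO₃²⁻(aq)
If s mol/L of BaCO₃ dissolves, [Ba²⁺] = s and [CO₃²⁻] = s.
Ksp = [Ba²⁺][CO₃²⁻] = s · s = s^2
s^2 = 1.2×10⁻⁹
Taking the 2nd root, s = 3.5×10⁻⁵ mol/L.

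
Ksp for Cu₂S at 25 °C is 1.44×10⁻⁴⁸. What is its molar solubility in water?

7.11×10⁻¹⁷ M

Cu₂S(s) ⇌ 2 Cu⁺(aq) + S²⁻(aq)
With molar solubility s: [Cu⁺] = 2s, [S²⁻] = s.
Ksp = [Cu⁺]^2[S²⁻] = (2s)^2 · s = 4s^3
4s^3 = 1.44×10⁻⁴⁸  ⇒  s^3 = 3.60×10⁻⁴⁹
Taking the 3rd root, s = 7.11×10⁻¹⁷ mol/L.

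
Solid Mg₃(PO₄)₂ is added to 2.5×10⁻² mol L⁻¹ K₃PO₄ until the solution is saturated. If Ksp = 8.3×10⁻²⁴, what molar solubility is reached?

7.9×10⁻⁸ M

Mg₃(PO₄)₂(s) ⇌ 3 Mg²⁺(aq) + 2 PO₄³⁻(aq)
PO₄³⁻ is already present at 2.5×10⁻² mol L⁻¹. If s mol/L of Mg₃(PO₄)₂ dissolves, [Mg²⁺] = 3s while [PO₄³⁻] ≈ 2.5×10⁻² mol L⁻¹.
Ksp = [Mg²⁺]^3[PO₄³⁻]^2 = (3s)^3(2.5×10⁻²)^2
(3s)^3 = 8.3×10⁻²⁴ / (2.5×10⁻²)^2 = 1.3×10⁻²⁰
s = 7.9×10⁻⁸ mol L⁻¹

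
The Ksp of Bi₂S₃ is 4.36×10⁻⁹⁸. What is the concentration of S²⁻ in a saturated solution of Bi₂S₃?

3.97×10⁻²⁰ M

Bi₂S₃(s) ⇌ 2 Bi³⁺(aq) + 3 S²⁻(aq)
For each mole of Bi₂S₃ that dissolves per liter, [Bi³⁺] = 2s and [S²⁻] = 3s; let s denote this solubility.
Ksp = [Bi³⁺]^2[S²⁻]^3 = (2s)^2 · (3s)^3 = 108s^5 = 4.36×10⁻⁹⁸
s = 1.32×10⁻²⁰ mol/L
[S²⁻] = 3s = 3.97×10⁻²⁰ mol/L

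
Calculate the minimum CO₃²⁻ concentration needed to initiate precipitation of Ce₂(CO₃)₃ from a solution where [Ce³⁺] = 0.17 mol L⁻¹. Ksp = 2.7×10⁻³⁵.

The threshold for precipitation is Q = Ksp.
Ce₂(CO₃)₃(s) ⇌ 2 Ce³⁺(aq) + 3 CO₃²⁻(aq)
Ksp = [Ce³⁺]^2[CO₃²⁻]^3 = [CO₃²⁻]^3(0.17)^2
[CO₃²⁻]^3 = 2.7×10⁻³⁵ / (0.17)^2 = 9.3×10⁻³⁴
[CO₃²⁻] = 9.8×10⁻¹² mol L⁻¹

9.8×10⁻¹² M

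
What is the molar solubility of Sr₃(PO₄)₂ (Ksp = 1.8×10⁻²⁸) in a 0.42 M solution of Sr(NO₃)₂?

Sr₃(PO₄)₂(s) ⇌ 3 Sr²⁺(aq) + 2 PO₄³⁻(aq)
With Sr²⁺ already at 0.42 M and s small, take [Sr²⁺] ≈ 0.42 M and [PO₄³⁻] = 2s.
Ksp = [Sr²⁺]^3[PO₄³⁻]^2 = (0.42)^3(2s)^2
(2s)^2 = 1.8×10⁻²⁸ / (0.42)^3 = 2.4×10⁻²⁷
s = 2.5×10⁻¹⁴ M

2.5×10⁻¹⁴ M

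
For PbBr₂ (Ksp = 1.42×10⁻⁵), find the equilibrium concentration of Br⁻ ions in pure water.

3.05×10⁻² M

PbBr₂(s) ⇌ Pb²⁺(aq) + 2 Br⁻(aq)
For each mole of PbBr₂ that dissolves per liter, [Pb²⁺] = s and [Br⁻] = 2s; let s denote this solubility.
Ksp = [Pb²⁺][Br⁻]^2 = s · (2s)^2 = 4s^3 = 1.42×10⁻⁵
s = 1.53×10⁻² mol L⁻¹
[Br⁻] = 2s = 3.05×10⁻² mol L⁻¹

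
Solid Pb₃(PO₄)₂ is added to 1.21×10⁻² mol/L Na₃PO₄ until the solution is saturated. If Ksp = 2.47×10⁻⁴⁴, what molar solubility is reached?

1.84×10⁻¹⁴ M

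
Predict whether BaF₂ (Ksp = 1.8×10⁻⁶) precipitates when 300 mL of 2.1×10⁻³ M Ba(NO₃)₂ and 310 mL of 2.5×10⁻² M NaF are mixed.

After mixing, V = 300 mL + 310 mL = 610 mL.
[Ba²⁺] = (2.1×10⁻³)(300)/610 = 1.0×10⁻³ M
[F⁻] = (2.5×10⁻²)(310)/610 = 1.3×10⁻² M
Q = [Ba²⁺][F⁻]^2 = 1.7×10⁻⁷
Since Q (1.7×10⁻⁷) is less than Ksp (1.8×10⁻⁶), no BaF₂ precipitates.

No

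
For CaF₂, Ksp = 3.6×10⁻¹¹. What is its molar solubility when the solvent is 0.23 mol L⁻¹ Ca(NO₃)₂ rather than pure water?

CaF₂(s) ⇌ Ca²⁺(aq) + 2 F⁻(aq)
Ca²⁺ is already present at 0.23 mol L⁻¹. If s mol/L of CaF₂ dissolves, [F⁻] = 2s while [Ca²⁺] ≈ 0.23 mol L⁻¹.
Ksp = [Ca²⁺][F⁻]^2 = (0.23)(2s)^2
(2s)^2 = 3.6×10⁻¹¹ / (0.23) = 1.6×10⁻¹⁰
s = 6.3×10⁻⁶ mol L⁻¹

6.3×10⁻⁶ M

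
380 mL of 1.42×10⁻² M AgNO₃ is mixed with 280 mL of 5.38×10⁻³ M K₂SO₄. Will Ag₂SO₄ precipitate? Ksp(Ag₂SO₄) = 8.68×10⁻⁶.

The combined volume is 660 mL.
[Ag⁺] = (1.42×10⁻²)(380)/660 = 8.18×10⁻³ M
[SO₄²⁻] = (5.38×10⁻³)(280)/660 = 2.28×10⁻³ M
Q = [Ag⁺]^2[SO₄²⁻] = 1.53×10⁻⁷
Q = 1.53×10⁻⁷ < Ksp = 8.68×10⁻⁶, so the solution is unsaturated and no precipitate forms.

No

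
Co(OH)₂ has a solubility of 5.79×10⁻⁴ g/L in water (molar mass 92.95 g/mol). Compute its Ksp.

Ksp = 9.67×10⁻¹⁶

Convert to molarity: s = 5.79×10⁻⁴ / 92.95 = 6.2292×10⁻⁶ mol/L
Co(OH)₂(s) ⇌ Co²⁺(aq) + 2 OH⁻(aq)
If s mol/L of Co(OH)₂ dissolves, [Co²⁺] = s and [OH⁻] = 2s.
Ksp = [Co²⁺][OH⁻]^2 = s · (2s)^2 = 4s^3
Ksp = 4 × (6.2292×10⁻⁶)^3 = 9.67×10⁻¹⁶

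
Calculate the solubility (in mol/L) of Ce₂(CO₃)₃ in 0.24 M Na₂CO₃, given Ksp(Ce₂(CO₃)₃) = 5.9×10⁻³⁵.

3.3×10⁻¹⁷ M

Ce₂(CO₃)₃(s) ⇌ 2 Ce³⁺(aq) + 3 CO₃²⁻(aq)
CO₃²⁻ is already present at 0.24 M. If s mol/L of Ce₂(CO₃)₃ dissolves, [Ce³⁺] = 2s while [CO₃²⁻] ≈ 0.24 M.
Ksp = [Ce³⁺]^2[CO₃²⁻]^3 = (2s)^2(0.24)^3
(2s)^2 = 5.9×10⁻³⁵ / (0.24)^3 = 4.3×10⁻³³
s = 3.3×10⁻¹⁷ M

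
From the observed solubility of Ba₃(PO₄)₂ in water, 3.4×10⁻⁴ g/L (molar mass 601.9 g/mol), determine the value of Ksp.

Molar solubility s = (3.4×10⁻⁴ g/L) / (601.9 g/mol) = 5.649×10⁻⁷ mol/L
Ba₃(PO₄)₂(s) ⇌ 3 Ba²⁺(aq) + 2 PO₄³⁻(aq)
For each mole of Ba₃(PO₄)₂ that dissolves per liter, [Ba²⁺] = 3s and [PO₄³⁻] = 2s; let s denote this solubility.
Ksp = [Ba²⁺]^3[PO₄³⁻]^2 = (3s)^3 · (2s)^2 = 108s^5
Ksp = 108 × (5.649×10⁻⁷)^5 = 6.2×10⁻³⁰

Ksp = 6.2×10⁻³⁰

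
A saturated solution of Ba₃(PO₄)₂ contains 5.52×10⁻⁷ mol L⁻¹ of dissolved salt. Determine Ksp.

Ba₃(PO₄)₂(s) ⇌ 3 Ba²⁺(aq) + 2 PO₄³⁻(aq)
If s mol/L of Ba₃(PO₄)₂ dissolves, [Ba²⁺] = 3s and [PO₄³⁻] = 2s.
Ksp = [Ba²⁺]^3[PO₄³⁻]^2 = (3s)^3 · (2s)^2 = 108s^5
Ksp = 108 × (5.52×10⁻⁷)^5 = 5.54×10⁻³⁰

Ksp = 5.54×10⁻³⁰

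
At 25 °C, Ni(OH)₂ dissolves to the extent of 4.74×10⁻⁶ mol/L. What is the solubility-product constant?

Ni(OH)₂(s) ⇌ Ni²⁺(aq) + 2 OH⁻(aq)
Let s be the molar solubility. Then [Ni²⁺] = s and [OH⁻] = 2s.
Ksp = [Ni²⁺][OH⁻]^2 = s · (2s)^2 = 4s^3
Ksp = 4 × (4.74×10⁻⁶)^3 = 4.26×10⁻¹⁶

Ksp = 4.26×10⁻¹⁶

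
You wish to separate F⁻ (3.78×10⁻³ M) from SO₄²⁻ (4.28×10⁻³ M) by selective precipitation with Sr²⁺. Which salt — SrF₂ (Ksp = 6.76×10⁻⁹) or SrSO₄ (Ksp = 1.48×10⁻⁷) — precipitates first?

SrSO₄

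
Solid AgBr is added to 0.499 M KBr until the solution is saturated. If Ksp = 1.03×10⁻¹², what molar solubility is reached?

AgBr(s) ⇌ Ag⁺(aq) + Br⁻(aq)
The solution already contains Br⁻ at 0.499 M. Let s be the molar solubility of AgBr.
[Br⁻] ≈ 0.499 M (common ion dominates); [Ag⁺] = s.
Ksp = [Ag⁺][Br⁻] = s(0.499)
s = 1.03×10⁻¹² / (0.499) = 2.06×10⁻¹²
s = 2.06×10⁻¹² M

2.06×10⁻¹² M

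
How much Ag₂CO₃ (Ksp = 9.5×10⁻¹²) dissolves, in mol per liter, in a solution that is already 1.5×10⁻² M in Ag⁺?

4.2×10⁻⁸ M

Ag₂CO₃(s) ⇌ 2 Ag⁺(aq) + CO₃²⁻(aq)
Ag⁺ is already present at 1.5×10⁻² M. If s mol/L of Ag₂CO₃ dissolves, [CO₃²⁻] = s while [Ag⁺] ≈ 1.5×10⁻² M.
Ksp = [Ag⁺]^2[CO₃²⁻] = (1.5×10⁻²)^2s
s = 9.5×10⁻¹² / (1.5×10⁻²)^2 = 4.2×10⁻⁸
s = 4.2×10⁻⁸ M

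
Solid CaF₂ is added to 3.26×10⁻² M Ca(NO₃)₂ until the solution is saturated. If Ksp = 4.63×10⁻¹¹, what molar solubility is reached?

1.88×10⁻⁵ M

CaF₂(s) ⇌ Ca²⁺(aq) + 2 F⁻(aq)
With Ca²⁺ already at 3.26×10⁻² M and s small, take [Ca²⁺] ≈ 3.26×10⁻² M and [F⁻] = 2s.
Ksp = [Ca²⁺][F⁻]^2 = (3.26×10⁻²)(2s)^2
(2s)^2 = 4.63×10⁻¹¹ / (3.26×10⁻²) = 1.42×10⁻⁹
s = 1.88×10⁻⁵ M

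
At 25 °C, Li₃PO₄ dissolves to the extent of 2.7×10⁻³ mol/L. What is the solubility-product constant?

Li₃PO₄(s) ⇌ 3 Li⁺(aq) + PO₄³⁻(aq)
Call the molar solubility s, so that [Li⁺] = 3s and [PO₄³⁻] = s.
Ksp = [Li⁺]^3[PO₄³⁻] = (3s)^3 · s = 27s^4
Ksp = 27 × (2.7×10⁻³)^4 = 1.4×10⁻⁹

Ksp = 1.4×10⁻⁹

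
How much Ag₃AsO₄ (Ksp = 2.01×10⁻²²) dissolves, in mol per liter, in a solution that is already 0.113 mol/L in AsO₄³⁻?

4.04×10⁻⁸ M

Ag₃AsO₄(s) ⇌ 3 Ag⁺(aq) + AsO₄³⁻(aq)
With AsO₄³⁻ already at 0.113 mol/L and s small, take [AsO₄³⁻] ≈ 0.113 mol/L and [Ag⁺] = 3s.
Ksp = [Ag⁺]^3[AsO₄³⁻] = (3s)^3(0.113)
(3s)^3 = 2.01×10⁻²² / (0.113) = 1.78×10⁻²¹
s = 4.04×10⁻⁸ mol/L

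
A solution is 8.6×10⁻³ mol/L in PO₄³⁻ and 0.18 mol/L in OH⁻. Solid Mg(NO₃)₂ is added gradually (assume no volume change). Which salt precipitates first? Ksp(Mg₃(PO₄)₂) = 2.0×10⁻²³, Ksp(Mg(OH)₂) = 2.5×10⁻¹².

A salt starts to precipitate once the ion product Q reaches its Ksp.
For Mg₃(PO₄)₂: [Mg²⁺] = (Ksp/[PO₄³⁻]^2)^(1/3) = 6.5×10⁻⁷ mol/L
For Mg(OH)₂: [Mg²⁺] = (Ksp/[OH⁻]^2) = 7.7×10⁻¹¹ mol/L
The smaller threshold [Mg²⁺] is reached first, so Mg(OH)₂ precipitates first.

Mg(OH)₂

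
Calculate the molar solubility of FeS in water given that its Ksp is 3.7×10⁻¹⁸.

FeS(s) ⇌ Fe²⁺(aq) + S²⁻(aq)
With molar solubility s: [Fe²⁺] = s, [S²⁻] = s.
Ksp = [Fe²⁺][S²⁻] = s · s = s^2
s^2 = 3.7×10⁻¹⁸
s = 1.9×10⁻⁹ M

1.9×10⁻⁹ M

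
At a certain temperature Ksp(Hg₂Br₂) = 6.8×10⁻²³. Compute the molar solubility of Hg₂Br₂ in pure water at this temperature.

2.6×10⁻⁸ M

Hg₂Br₂(s) ⇌ Hg₂²⁺(aq) + 2 Br⁻(aq)
Call the molar solubility s, so that [Hg₂²⁺] = s and [Br⁻] = 2s.
Ksp = [Hg₂²⁺][Br⁻]^2 = s · (2s)^2 = 4s^3
4s^3 = 6.8×10⁻²³  ⇒  s^3 = 1.7×10⁻²³
Taking the 3rd root, s = 2.6×10⁻⁸ M.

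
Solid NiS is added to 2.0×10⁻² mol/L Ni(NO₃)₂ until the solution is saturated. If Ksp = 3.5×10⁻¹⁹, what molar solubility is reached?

1.8×10⁻¹⁷ M

NiS(s) ⇌ Ni²⁺(aq) + S²⁻(aq)
The solution already contains Ni²⁺ at 2.0×10⁻² mol/L. Let s be the molar solubility of NiS.
[Ni²⁺] ≈ 2.0×10⁻² mol/L (common ion dominates); [S²⁻] = s.
Ksp = [Ni²⁺][S²⁻] = (2.0×10⁻²)s
s = 3.5×10⁻¹⁹ / (2.0×10⁻²) = 1.8×10⁻¹⁷
s = 1.8×10⁻¹⁷ mol/L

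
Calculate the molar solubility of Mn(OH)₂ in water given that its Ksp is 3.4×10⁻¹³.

Mn(OH)₂(s) ⇌ Mn²⁺(aq) + 2 OH⁻(aq)
Call the molar solubility s, so that [Mn²⁺] = s and [OH⁻] = 2s.
Ksp = [Mn²⁺][OH⁻]^2 = s · (2s)^2 = 4s^3
4s^3 = 3.4×10⁻¹³  ⇒  s^3 = 8.5×10⁻¹⁴
s = 4.4×10⁻⁵ M

4.4×10⁻⁵ M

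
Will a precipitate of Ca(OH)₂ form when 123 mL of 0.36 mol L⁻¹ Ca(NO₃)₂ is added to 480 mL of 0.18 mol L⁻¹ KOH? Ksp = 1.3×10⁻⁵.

Yes

Total volume after mixing = 123 + 480 = 603 mL.
[Ca²⁺] = (0.36)(123)/603 = 7.3×10⁻² mol L⁻¹
[OH⁻] = (0.18)(480)/603 = 0.14 mol L⁻¹
Q = [Ca²⁺][OH⁻]^2 = 1.5×10⁻³
Q = 1.5×10⁻³ > Ksp = 1.3×10⁻⁵, so the solution is supersaturated and Ca(OH)₂ precipitates.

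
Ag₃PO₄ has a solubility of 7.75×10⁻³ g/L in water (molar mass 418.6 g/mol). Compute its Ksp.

Ksp = 3.17×10⁻¹⁸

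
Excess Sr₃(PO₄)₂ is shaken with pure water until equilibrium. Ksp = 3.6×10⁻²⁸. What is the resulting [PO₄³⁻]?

2.5×10⁻⁶ M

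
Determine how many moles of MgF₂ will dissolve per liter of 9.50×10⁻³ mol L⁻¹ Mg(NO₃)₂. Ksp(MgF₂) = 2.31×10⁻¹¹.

2.47×10⁻⁵ M

MgF₂(s) ⇌ Mg²⁺(aq) + 2 F⁻(aq)
Let s be the solubility of MgF₂ here. The common ion gives [Mg²⁺] ≈ 9.50×10⁻³ mol L⁻¹, and [F⁻] = 2s.
Ksp = [Mg²⁺][F⁻]^2 = (9.50×10⁻³)(2s)^2
(2s)^2 = 2.31×10⁻¹¹ / (9.50×10⁻³) = 2.43×10⁻⁹
s = 2.47×10⁻⁵ mol L⁻¹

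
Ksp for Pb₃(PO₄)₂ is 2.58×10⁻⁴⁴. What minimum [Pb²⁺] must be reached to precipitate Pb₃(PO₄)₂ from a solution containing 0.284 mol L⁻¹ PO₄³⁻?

Precipitation begins when Q = Ksp.
Pb₃(PO₄)₂(s) ⇌ 3 Pb²⁺(aq) + 2 PO₄³⁻(aq)
Ksp = [Pb²⁺]^3[PO₄³⁻]^2 = [Pb²⁺]^3(0.284)^2
[Pb²⁺]^3 = 2.58×10⁻⁴⁴ / (0.284)^2 = 3.20×10⁻⁴³
[Pb²⁺] = 6.84×10⁻¹⁵ mol L⁻¹

6.84×10⁻¹⁵ M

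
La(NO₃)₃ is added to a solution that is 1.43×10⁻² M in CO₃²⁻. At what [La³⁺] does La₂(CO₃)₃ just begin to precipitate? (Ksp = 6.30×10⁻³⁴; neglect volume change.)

1.47×10⁻¹⁴ M

Precipitation begins when Q = Ksp.
La₂(CO₃)₃(s) ⇌ 2 La³⁺(aq) + 3 CO₃²⁻(aq)
Ksp = [La³⁺]^2[CO₃²⁻]^3 = [La³⁺]^2(1.43×10⁻²)^3
[La³⁺]^2 = 6.30×10⁻³⁴ / (1.43×10⁻²)^3 = 2.15×10⁻²⁸
[La³⁺] = 1.47×10⁻¹⁴ M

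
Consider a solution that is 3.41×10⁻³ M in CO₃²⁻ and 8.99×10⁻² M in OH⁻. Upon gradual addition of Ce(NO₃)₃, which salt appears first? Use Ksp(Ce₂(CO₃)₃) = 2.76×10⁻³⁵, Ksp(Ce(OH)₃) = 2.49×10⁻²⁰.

A salt starts to precipitate once the ion product Q reaches its Ksp.
For Ce₂(CO₃)₃: [Ce³⁺] = (Ksp/[CO₃²⁻]^3)^(1/2) = 2.64×10⁻¹⁴ M
For Ce(OH)₃: [Ce³⁺] = (Ksp/[OH⁻]^3) = 3.43×10⁻¹⁷ M
The smaller threshold [Ce³⁺] is reached first, so Ce(OH)₃ precipitates first.

Ce(OH)₃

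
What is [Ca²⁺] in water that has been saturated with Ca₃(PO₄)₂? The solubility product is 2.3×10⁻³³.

Ca₃(PO₄)₂(s) ⇌ 3 Ca²⁺(aq) + 2 PO₄³⁻(aq)
Let s be the molar solubility. Then [Ca²⁺] = 3s and [PO₄³⁻] = 2s.
Ksp = [Ca²⁺]^3[PO₄³⁻]^2 = (3s)^3 · (2s)^2 = 108s^5 = 2.3×10⁻³³
s = 1.2×10⁻⁷ mol/L
[Ca²⁺] = 3s = 3.5×10⁻⁷ mol/L

3.5×10⁻⁷ M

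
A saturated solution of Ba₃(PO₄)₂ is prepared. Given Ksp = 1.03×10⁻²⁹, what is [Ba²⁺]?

1.88×10⁻⁶ M

Ba₃(PO₄)₂(s) ⇌ 3 Ba²⁺(aq) + 2 PO₄³⁻(aq)
With molar solubility s: [Ba²⁺] = 3s, [PO₄³⁻] = 2s.
Ksp = [Ba²⁺]^3[PO₄³⁻]^2 = (3s)^3 · (2s)^2 = 108s^5 = 1.03×10⁻²⁹
s = 6.25×10⁻⁷ M
[Ba²⁺] = 3s = 1.88×10⁻⁶ M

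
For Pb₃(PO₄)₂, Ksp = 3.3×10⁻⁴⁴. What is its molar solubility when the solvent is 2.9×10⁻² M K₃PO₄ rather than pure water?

Pb₃(PO₄)₂(s) ⇌ 3 Pb²⁺(aq) + 2 PO₄³⁻(aq)
PO₄³⁻ is already present at 2.9×10⁻² M. If s mol/L of Pb₃(PO₄)₂ dissolves, [Pb²⁺] = 3s while [PO₄³⁻] ≈ 2.9×10⁻² M.
Ksp = [Pb²⁺]^3[PO₄³⁻]^2 = (3s)^3(2.9×10⁻²)^2
(3s)^3 = 3.3×10⁻⁴⁴ / (2.9×10⁻²)^2 = 3.9×10⁻⁴¹
s = 1.1×10⁻¹⁴ M

1.1×10⁻¹⁴ M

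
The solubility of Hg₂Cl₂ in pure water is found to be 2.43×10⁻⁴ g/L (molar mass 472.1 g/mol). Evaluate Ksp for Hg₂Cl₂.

Molar solubility s = (2.43×10⁻⁴ g/L) / (472.1 g/mol) = 5.1472×10⁻⁷ mol/L
Hg₂Cl₂(s) ⇌ Hg₂²⁺(aq) + 2 Cl⁻(aq)
Let s be the molar solubility. Then [Hg₂²⁺] = s and [Cl⁻] = 2s.
Ksp = [Hg₂²⁺][Cl⁻]^2 = s · (2s)^2 = 4s^3
Ksp = 4 × (5.1472×10⁻⁷)^3 = 5.45×10⁻¹⁹

Ksp = 5.45×10⁻¹⁹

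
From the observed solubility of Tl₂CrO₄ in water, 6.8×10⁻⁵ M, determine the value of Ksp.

Tl₂CrO₄(s) ⇌ 2 Tl⁺(aq) + CrO₄²⁻(aq)
Call the molar solubility s, so that [Tl⁺] = 2s and [CrO₄²⁻] = s.
Ksp = [Tl⁺]^2[CrO₄²⁻] = (2s)^2 · s = 4s^3
Ksp = 4 × (6.8×10⁻⁵)^3 = 1.3×10⁻¹²

Ksp = 1.3×10⁻¹²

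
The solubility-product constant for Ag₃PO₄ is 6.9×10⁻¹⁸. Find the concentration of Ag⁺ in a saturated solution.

Ag₃PO₄(s) ⇌ 3 Ag⁺(aq) + PO₄³⁻(aq)
For each mole of Ag₃PO₄ that dissolves per liter, [Ag⁺] = 3s and [PO₄³⁻] = s; let s denote this solubility.
Ksp = [Ag⁺]^3[PO₄³⁻] = (3s)^3 · s = 27s^4 = 6.9×10⁻¹⁸
s = 2.2×10⁻⁵ mol/L
[Ag⁺] = 3s = 6.7×10⁻⁵ mol/L

6.7×10⁻⁵ M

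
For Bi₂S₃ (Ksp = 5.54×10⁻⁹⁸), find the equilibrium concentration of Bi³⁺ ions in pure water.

2.77×10⁻²⁰ M

Bi₂S₃(s) ⇌ 2 Bi³⁺(aq) + 3 S²⁻(aq)
Call the molar solubility s, so that [Bi³⁺] = 2s and [S²⁻] = 3s.
Ksp = [Bi³⁺]^2[S²⁻]^3 = (2s)^2 · (3s)^3 = 108s^5 = 5.54×10⁻⁹⁸
s = 1.39×10⁻²⁰ M
[Bi³⁺] = 2s = 2.77×10⁻²⁰ M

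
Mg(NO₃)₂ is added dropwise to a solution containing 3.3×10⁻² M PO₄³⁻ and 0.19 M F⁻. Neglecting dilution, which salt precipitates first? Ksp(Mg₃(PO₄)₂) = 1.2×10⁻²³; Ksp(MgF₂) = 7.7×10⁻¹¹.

MgF₂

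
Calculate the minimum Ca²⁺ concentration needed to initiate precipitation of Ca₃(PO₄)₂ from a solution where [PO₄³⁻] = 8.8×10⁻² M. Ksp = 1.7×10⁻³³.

6.0×10⁻¹¹ M

Each salt precipitates once Q = Ksp for that salt.
Ca₃(PO₄)₂(s) ⇌ 3 Ca²⁺(aq) + 2 PO₄³⁻(aq)
Ksp = [Ca²⁺]^3[PO₄³⁻]^2 = [Ca²⁺]^3(8.8×10⁻²)^2
[Ca²⁺]^3 = 1.7×10⁻³³ / (8.8×10⁻²)^2 = 2.2×10⁻³¹
[Ca²⁺] = 6.0×10⁻¹¹ M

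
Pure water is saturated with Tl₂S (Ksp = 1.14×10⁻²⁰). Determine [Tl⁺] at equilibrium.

Tl₂S(s) ⇌ 2 Tl⁺(aq) + S²⁻(aq)
With molar solubility s: [Tl⁺] = 2s, [S²⁻] = s.
Ksp = [Tl⁺]^2[S²⁻] = (2s)^2 · s = 4s^3 = 1.14×10⁻²⁰
s = 1.42×10⁻⁷ mol/L
[Tl⁺] = 2s = 2.84×10⁻⁷ mol/L

2.84×10⁻⁷ M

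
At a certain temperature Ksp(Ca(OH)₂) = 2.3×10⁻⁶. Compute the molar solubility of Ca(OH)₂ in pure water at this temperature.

Ca(OH)₂(s) ⇌ Ca²⁺(aq) + 2 OH⁻(aq)
Call the molar solubility s, so that [Ca²⁺] = s and [OH⁻] = 2s.
Ksp = [Ca²⁺][OH⁻]^2 = s · (2s)^2 = 4s^3
4s^3 = 2.3×10⁻⁶  ⇒  s^3 = 5.8×10⁻⁷
Taking the 3rd root, s = 8.3×10⁻³ M.

8.3×10⁻³ M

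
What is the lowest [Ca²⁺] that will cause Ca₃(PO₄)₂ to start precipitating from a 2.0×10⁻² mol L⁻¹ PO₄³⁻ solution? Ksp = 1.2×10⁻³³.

1.4×10⁻¹⁰ M

Each salt precipitates once Q = Ksp for that salt.
Ca₃(PO₄)₂(s) ⇌ 3 Ca²⁺(aq) + 2 PO₄³⁻(aq)
Ksp = [Ca²⁺]^3[PO₄³⁻]^2 = [Ca²⁺]^3(2.0×10⁻²)^2
[Ca²⁺]^3 = 1.2×10⁻³³ / (2.0×10⁻²)^2 = 3.0×10⁻³⁰
[Ca²⁺] = 1.4×10⁻¹⁰ mol L⁻¹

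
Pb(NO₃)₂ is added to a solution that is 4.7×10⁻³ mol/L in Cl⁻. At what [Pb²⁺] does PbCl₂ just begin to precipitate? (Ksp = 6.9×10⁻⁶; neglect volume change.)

Precipitation of each salt begins when its ion product equals Ksp.
PbCl₂(s) ⇌ Pb²⁺(aq) + 2 Cl⁻(aq)
Ksp = [Pb²⁺][Cl⁻]^2 = [Pb²⁺](4.7×10⁻³)^2
[Pb²⁺] = 6.9×10⁻⁶ / (4.7×10⁻³)^2 = 0.31
[Pb²⁺] = 0.31 mol/L

0.31 M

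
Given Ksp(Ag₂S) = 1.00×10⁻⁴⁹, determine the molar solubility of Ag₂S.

2.92×10⁻¹⁷ M

Ag₂S(s) ⇌ 2 Ag⁺(aq) + S²⁻(aq)
Call the molar solubility s, so that [Ag⁺] = 2s and [S²⁻] = s.
Ksp = [Ag⁺]^2[S²⁻] = (2s)^2 · s = 4s^3
4s^3 = 1.00×10⁻⁴⁹  ⇒  s^3 = 2.50×10⁻⁵⁰
s = 2.92×10⁻¹⁷ M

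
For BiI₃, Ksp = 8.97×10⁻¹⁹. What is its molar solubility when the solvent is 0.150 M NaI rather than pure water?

BiI₃(s) ⇌ Bi³⁺(aq) + 3 I⁻(aq)
The solution already contains I⁻ at 0.150 M. Let s be the molar solubility of BiI₃.
[I⁻] ≈ 0.150 M (common ion dominates); [Bi³⁺] = s.
Ksp = [Bi³⁺][I⁻]^3 = s(0.150)^3
s = 8.97×10⁻¹⁹ / (0.150)^3 = 2.66×10⁻¹⁶
s = 2.66×10⁻¹⁶ M

2.66×10⁻¹⁶ M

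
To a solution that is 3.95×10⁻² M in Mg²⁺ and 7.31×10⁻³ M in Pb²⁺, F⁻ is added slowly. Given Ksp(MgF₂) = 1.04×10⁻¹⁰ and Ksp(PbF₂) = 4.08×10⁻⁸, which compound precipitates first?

MgF₂

Precipitation begins when Q = Ksp.
For MgF₂: [F⁻] = (Ksp/[Mg²⁺])^(1/2) = 5.13×10⁻⁵ M
For PbF₂: [F⁻] = (Ksp/[Pb²⁺])^(1/2) = 2.36×10⁻³ M
The smaller threshold [F⁻] is reached first, so MgF₂ precipitates first.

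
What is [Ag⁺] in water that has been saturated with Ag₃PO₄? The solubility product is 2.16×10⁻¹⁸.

5.05×10⁻⁵ M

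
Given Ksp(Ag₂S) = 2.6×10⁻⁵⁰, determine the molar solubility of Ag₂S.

1.9×10⁻¹⁷ M

Ag₂S(s) ⇌ 2 Ag⁺(aq) + S²⁻(aq)
For each mole of Ag₂S that dissolves per liter, [Ag⁺] = 2s and [S²⁻] = s; let s denote this solubility.
Ksp = [Ag⁺]^2[S²⁻] = (2s)^2 · s = 4s^3
4s^3 = 2.6×10⁻⁵⁰  ⇒  s^3 = 6.5×10⁻⁵¹
s = 1.9×10⁻¹⁷ M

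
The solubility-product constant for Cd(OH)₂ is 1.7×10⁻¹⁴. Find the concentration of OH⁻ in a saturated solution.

Cd(OH)₂(s) ⇌ Cd²⁺(aq) + 2 OH⁻(aq)
Let s be the molar solubility. Then [Cd²⁺] = s and [OH⁻] = 2s.
Ksp = [Cd²⁺][OH⁻]^2 = s · (2s)^2 = 4s^3 = 1.7×10⁻¹⁴
s = 1.6×10⁻⁵ mol L⁻¹
[OH⁻] = 2s = 3.2×10⁻⁵ mol L⁻¹

3.2×10⁻⁵ M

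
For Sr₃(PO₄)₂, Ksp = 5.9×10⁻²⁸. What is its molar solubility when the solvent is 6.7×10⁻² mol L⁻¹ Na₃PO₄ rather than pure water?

1.7×10⁻⁹ M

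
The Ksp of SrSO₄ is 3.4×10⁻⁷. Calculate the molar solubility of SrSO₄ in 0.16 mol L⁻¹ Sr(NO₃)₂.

2.1×10⁻⁶ M

SrSO₄(s) ⇌ Sr²⁺(aq) + SO₄²⁻(aq)
The solution already contains Sr²⁺ at 0.16 mol L⁻¹. Let s be the molar solubility of SrSO₄.
[Sr²⁺] ≈ 0.16 mol L⁻¹ (common ion dominates); [SO₄²⁻] = s.
Ksp = [Sr²⁺][SO₄²⁻] = (0.16)s
s = 3.4×10⁻⁷ / (0.16) = 2.1×10⁻⁶
s = 2.1×10⁻⁶ mol L⁻¹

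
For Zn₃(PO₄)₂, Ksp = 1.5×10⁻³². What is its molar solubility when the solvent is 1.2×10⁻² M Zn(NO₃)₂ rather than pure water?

Zn₃(PO₄)₂(s) ⇌ 3 Zn²⁺(aq) + 2 PO₄³⁻(aq)
Zn²⁺ is already present at 1.2×10⁻² M. If s mol/L of Zn₃(PO₄)₂ dissolves, [PO₄³⁻] = 2s while [Zn²⁺] ≈ 1.2×10⁻² M.
Ksp = [Zn²⁺]^3[PO₄³⁻]^2 = (1.2×10⁻²)^3(2s)^2
(2s)^2 = 1.5×10⁻³² / (1.2×10⁻²)^3 = 8.7×10⁻²⁷
s = 4.7×10⁻¹⁴ M

4.7×10⁻¹⁴ M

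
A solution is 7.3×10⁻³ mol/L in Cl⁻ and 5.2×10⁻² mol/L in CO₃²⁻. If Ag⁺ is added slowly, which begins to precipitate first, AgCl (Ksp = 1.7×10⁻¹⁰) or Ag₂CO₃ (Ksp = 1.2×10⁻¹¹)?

AgCl

The threshold for precipitation is Q = Ksp.
For AgCl: [Ag⁺] = (Ksp/[Cl⁻]) = 2.3×10⁻⁸ mol/L
For Ag₂CO₃: [Ag⁺] = (Ksp/[CO₃²⁻])^(1/2) = 1.5×10⁻⁵ mol/L
Since AgCl needs less Ag⁺ to reach saturation, it precipitates first.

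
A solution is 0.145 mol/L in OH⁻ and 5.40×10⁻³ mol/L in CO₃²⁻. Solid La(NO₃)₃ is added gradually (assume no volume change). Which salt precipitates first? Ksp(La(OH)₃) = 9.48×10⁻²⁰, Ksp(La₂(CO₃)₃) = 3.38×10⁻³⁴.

La(OH)₃

Precipitation begins when Q = Ksp.
For La(OH)₃: [La³⁺] = (Ksp/[OH⁻]^3) = 3.11×10⁻¹⁷ mol/L
For La₂(CO₃)₃: [La³⁺] = (Ksp/[CO₃²⁻]^3)^(1/2) = 4.63×10⁻¹⁴ mol/L
The smaller threshold [La³⁺] is reached first, so La(OH)₃ precipitates first.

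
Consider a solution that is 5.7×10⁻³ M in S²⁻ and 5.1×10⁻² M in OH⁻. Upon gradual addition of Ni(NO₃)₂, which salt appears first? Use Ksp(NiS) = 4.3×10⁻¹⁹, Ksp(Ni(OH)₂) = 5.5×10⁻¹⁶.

Precipitation begins when Q = Ksp.
For NiS: [Ni²⁺] = (Ksp/[S²⁻]) = 7.5×10⁻¹⁷ M
For Ni(OH)₂: [Ni²⁺] = (Ksp/[OH⁻]^2) = 2.1×10⁻¹³ M
Since NiS needs less Ni²⁺ to reach saturation, it precipitates first.

NiS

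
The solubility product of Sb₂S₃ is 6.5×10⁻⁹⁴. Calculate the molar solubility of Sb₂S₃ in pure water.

Sb₂S₃(s) ⇌ 2 Sb³⁺(aq) + 3 S²⁻(aq)
If s mol/L of Sb₂S₃ dissolves, [Sb³⁺] = 2s and [S²⁻] = 3s.
Ksp = [Sb³⁺]^2[S²⁻]^3 = (2s)^2 · (3s)^3 = 108s^5
108s^5 = 6.5×10⁻⁹⁴  ⇒  s^5 = 6.0×10⁻⁹⁶
Taking the 5th root, s = 9.0×10⁻²⁰ mol L⁻¹.

9.0×10⁻²⁰ M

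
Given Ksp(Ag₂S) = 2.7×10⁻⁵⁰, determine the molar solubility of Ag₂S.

Ag₂S(s) ⇌ 2 Ag⁺(aq) + S²⁻(aq)
With molar solubility s: [Ag⁺] = 2s, [S²⁻] = s.
Ksp = [Ag⁺]^2[S²⁻] = (2s)^2 · s = 4s^3
4s^3 = 2.7×10⁻⁵⁰  ⇒  s^3 = 6.8×10⁻⁵¹
s = 1.9×10⁻¹⁷ mol L⁻¹

1.9×10⁻¹⁷ M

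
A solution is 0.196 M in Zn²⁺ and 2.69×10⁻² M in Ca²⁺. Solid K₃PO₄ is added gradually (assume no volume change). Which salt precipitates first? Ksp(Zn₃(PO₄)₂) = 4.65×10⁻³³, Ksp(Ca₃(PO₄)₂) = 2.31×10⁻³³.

Zn₃(PO₄)₂

Precipitation of each salt begins when its ion product equals Ksp.
For Zn₃(PO₄)₂: [PO₄³⁻] = (Ksp/[Zn²⁺]^3)^(1/2) = 7.86×10⁻¹⁶ M
For Ca₃(PO₄)₂: [PO₄³⁻] = (Ksp/[Ca²⁺]^3)^(1/2) = 1.09×10⁻¹⁴ M
The smaller threshold [PO₄³⁻] is reached first, so Zn₃(PO₄)₂ precipitates first.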